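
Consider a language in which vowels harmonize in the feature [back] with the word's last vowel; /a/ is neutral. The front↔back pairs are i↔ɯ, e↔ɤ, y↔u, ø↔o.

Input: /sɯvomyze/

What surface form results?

/ɯ/ harmonizes with /e/ ([-back]) → [i]
/o/ harmonizes with /e/ ([-back]) → [ø]

[sivømyze]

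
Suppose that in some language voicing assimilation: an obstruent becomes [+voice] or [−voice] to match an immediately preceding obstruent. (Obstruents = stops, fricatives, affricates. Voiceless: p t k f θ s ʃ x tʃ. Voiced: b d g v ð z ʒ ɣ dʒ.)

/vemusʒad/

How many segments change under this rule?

1

/ʒ/ after /s/ (voiceless) → [ʃ]
1 segment changes.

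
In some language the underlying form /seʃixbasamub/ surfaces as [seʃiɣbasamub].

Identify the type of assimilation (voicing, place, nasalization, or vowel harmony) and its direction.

/x/→[ɣ].
Each target copies a feature from the following segment, so the direction is regressive.

voicing assimilation, regressive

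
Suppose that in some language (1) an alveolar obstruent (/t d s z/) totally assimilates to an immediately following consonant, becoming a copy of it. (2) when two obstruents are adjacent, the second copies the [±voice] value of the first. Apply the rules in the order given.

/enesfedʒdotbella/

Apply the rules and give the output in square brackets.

Rule 1: /s/ before /f/ → [f] (total assimilation)
Rule 1: /t/ before /b/ → [b] (total assimilation)
After rule 1: eneffedʒdobbella
Rule 2: no segment meets the rule's conditions; no change.

[eneffedʒdobbella]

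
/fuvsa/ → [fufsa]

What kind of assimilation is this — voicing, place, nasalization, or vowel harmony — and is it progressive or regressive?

/v/→[f].
Each target copies a feature from the following segment, so the direction is regressive.

voicing assimilation, regressive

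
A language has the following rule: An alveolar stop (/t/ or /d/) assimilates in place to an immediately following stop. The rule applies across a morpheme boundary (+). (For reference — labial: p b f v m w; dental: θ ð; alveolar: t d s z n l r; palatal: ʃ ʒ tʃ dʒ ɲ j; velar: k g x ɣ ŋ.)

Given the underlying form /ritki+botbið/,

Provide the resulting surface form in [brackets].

/t/ before /k/ (velar) → [k]
/t/ before /b/ (labial) → [p]

[rikki+bopbið]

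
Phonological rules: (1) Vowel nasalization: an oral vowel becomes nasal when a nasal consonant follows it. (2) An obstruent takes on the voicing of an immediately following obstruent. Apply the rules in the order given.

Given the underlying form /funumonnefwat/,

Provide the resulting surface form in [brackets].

Rule 1: /u/ before nasal /n/ → [ũ]
Rule 1: /u/ before nasal /m/ → [ũ]
Rule 1: /o/ before nasal /n/ → [õ]
After rule 1: fũnũmõnnefwat
Rule 2: no segment meets the rule's conditions; no change.

[fũnũmõnnefwat]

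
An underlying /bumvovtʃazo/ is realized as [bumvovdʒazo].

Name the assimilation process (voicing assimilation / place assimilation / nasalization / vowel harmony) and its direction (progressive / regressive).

voicing assimilation, progressive

/tʃ/→[dʒ].
Each target copies a feature from the preceding segment, so the direction is progressive.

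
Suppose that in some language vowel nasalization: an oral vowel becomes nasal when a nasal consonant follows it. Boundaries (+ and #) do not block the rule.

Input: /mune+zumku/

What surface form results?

/u/ before nasal /n/ → [ũ]
/u/ before nasal /m/ → [ũ]

[mũne+zũmku]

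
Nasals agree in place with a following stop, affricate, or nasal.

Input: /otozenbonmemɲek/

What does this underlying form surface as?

[otozembommeɲɲek]

/n/ before /b/ (labial) → [m]
/n/ before /m/ (labial) → [m]
/m/ before /ɲ/ (palatal) → [ɲ]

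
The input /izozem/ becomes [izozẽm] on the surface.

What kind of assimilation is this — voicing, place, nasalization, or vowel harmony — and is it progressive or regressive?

nasalization, regressive

/e/→[ẽ].
Each target copies a feature from the following segment, so the direction is regressive.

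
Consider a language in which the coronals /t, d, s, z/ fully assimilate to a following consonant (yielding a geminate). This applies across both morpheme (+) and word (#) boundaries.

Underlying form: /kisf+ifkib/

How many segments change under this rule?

/s/ before /f/ → [f] (total assimilation)
1 segment changes.

1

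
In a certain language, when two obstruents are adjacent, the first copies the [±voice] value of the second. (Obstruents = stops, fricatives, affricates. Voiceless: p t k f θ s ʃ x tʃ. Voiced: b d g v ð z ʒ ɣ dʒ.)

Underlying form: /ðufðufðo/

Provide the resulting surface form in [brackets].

/f/ before /ð/ (voiced) → [v]
/f/ before /ð/ (voiced) → [v]

[ðuvðuvðo]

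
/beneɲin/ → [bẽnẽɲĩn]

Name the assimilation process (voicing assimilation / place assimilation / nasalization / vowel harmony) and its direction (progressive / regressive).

nasalization, regressive

/e/→[ẽ] /e/→[ẽ] /i/→[ĩ].
Each target copies a feature from the following segment, so the direction is regressive.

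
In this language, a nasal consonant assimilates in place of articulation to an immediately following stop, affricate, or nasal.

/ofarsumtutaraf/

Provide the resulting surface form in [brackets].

/m/ before /t/ (alveolar) → [n]

[ofarsuntutaraf]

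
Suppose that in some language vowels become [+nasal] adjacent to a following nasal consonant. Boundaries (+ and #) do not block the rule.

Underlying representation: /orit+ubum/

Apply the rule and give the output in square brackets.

/u/ before nasal /m/ → [ũ]

[orit+ubũm]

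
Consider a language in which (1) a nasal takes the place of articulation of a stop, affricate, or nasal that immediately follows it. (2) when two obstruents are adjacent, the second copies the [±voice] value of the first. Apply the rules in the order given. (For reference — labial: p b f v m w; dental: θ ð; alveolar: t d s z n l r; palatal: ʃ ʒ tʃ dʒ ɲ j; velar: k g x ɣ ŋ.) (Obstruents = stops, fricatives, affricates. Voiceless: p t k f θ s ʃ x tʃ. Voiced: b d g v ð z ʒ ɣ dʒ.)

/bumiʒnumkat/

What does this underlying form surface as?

Rule 1: /m/ before /k/ (velar) → [ŋ]
After rule 1: bumiʒnuŋkat
Rule 2: no segment meets the rule's conditions; no change.

[bumiʒnuŋkat]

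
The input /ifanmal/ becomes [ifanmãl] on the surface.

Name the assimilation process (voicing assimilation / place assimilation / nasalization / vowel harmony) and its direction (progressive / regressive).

nasalization, progressive

/a/→[ã].
Each target copies a feature from the preceding segment, so the direction is progressive.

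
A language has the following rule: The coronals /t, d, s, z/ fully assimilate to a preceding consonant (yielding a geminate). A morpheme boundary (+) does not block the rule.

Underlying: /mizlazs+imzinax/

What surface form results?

[mizlazz+imminax]

/s/ after /z/ → [z] (total assimilation)
/z/ after /m/ → [m] (total assimilation)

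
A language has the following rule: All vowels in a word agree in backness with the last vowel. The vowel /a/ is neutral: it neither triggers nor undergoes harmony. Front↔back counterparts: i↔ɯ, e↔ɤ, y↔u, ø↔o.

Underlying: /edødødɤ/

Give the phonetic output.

[ɤdododɤ]

/e/ harmonizes with /ɤ/ ([+back]) → [ɤ]
/ø/ harmonizes with /ɤ/ ([+back]) → [o]
/ø/ harmonizes with /ɤ/ ([+back]) → [o]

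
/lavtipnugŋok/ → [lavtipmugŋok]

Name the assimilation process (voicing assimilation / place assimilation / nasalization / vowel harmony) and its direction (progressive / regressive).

place assimilation, progressive

/n/→[m].
Each target copies a feature from the preceding segment, so the direction is progressive.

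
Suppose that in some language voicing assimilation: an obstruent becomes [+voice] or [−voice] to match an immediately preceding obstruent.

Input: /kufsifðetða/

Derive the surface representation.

/ð/ after /f/ (voiceless) → [θ]
/ð/ after /t/ (voiceless) → [θ]

[kufsifθetθa]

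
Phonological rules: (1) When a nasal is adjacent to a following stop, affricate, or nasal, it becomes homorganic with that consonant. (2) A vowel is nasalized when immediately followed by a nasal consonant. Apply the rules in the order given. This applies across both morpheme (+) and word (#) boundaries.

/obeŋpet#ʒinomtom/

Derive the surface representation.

Rule 1: /ŋ/ before /p/ (labial) → [m]
Rule 1: /m/ before /t/ (alveolar) → [n]
After rule 1: obempet#ʒinontom
Rule 2: /e/ before nasal /m/ → [ẽ]
Rule 2: /i/ before nasal /n/ → [ĩ]
Rule 2: /o/ before nasal /n/ → [õ]
Rule 2: /o/ before nasal /m/ → [õ]

[obẽmpet#ʒĩnõntõm]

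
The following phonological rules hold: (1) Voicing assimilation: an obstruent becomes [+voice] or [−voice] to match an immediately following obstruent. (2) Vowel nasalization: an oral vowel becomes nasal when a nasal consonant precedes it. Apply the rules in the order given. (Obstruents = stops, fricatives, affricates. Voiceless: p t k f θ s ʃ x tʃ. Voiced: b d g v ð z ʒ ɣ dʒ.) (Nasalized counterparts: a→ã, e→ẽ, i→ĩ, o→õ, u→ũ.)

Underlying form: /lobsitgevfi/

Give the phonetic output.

Rule 1: /b/ before /s/ (voiceless) → [p]
Rule 1: /t/ before /g/ (voiced) → [d]
Rule 1: /v/ before /f/ (voiceless) → [f]
After rule 1: lopsidgeffi
Rule 2: no segment meets the rule's conditions; no change.

[lopsidgeffi]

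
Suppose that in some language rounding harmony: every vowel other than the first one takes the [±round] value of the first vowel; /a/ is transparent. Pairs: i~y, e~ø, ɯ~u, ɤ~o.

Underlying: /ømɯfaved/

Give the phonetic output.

[ømufavød]

/ɯ/ harmonizes with /ø/ ([+round]) → [u]
/e/ harmonizes with /ø/ ([+round]) → [ø]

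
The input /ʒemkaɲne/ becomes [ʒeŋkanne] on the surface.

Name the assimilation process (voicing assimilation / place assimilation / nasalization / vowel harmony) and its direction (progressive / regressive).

place assimilation, regressive

/m/→[ŋ] /ɲ/→[n].
Each target copies a feature from the following segment, so the direction is regressive.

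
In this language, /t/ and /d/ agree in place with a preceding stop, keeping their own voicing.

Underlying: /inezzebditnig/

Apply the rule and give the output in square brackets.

/d/ after /b/ (labial) → [b]

[inezzebbitnig]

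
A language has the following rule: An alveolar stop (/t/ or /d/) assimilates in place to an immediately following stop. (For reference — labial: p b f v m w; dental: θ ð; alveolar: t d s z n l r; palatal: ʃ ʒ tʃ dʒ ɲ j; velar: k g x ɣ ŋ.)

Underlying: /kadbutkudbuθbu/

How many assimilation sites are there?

3

/d/ before /b/ (labial) → [b]
/t/ before /k/ (velar) → [k]
/d/ before /b/ (labial) → [b]
3 segments change.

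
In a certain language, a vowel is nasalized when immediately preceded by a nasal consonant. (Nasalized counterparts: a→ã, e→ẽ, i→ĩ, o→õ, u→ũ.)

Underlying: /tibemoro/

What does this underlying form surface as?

[tibemõro]

/o/ after nasal /m/ → [õ]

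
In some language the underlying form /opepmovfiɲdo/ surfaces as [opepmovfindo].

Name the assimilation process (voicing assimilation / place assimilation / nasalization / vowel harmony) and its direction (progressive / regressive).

place assimilation, regressive

/ɲ/→[n].
Each target copies a feature from the following segment, so the direction is regressive.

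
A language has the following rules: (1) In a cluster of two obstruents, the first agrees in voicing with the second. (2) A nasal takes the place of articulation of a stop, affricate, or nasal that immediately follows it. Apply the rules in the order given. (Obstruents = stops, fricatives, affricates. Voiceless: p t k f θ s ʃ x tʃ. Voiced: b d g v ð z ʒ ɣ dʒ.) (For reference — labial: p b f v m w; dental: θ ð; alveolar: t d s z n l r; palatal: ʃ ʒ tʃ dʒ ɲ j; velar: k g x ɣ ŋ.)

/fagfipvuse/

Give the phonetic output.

[fakfibvuse]

Rule 1: /g/ before /f/ (voiceless) → [k]
Rule 1: /p/ before /v/ (voiced) → [b]
After rule 1: fakfibvuse
Rule 2: no segment meets the rule's conditions; no change.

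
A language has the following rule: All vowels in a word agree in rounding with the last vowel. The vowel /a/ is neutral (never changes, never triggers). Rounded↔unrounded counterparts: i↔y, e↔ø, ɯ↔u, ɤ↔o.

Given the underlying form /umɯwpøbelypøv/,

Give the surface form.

[umuwpøbølypøv]

/ɯ/ harmonizes with /ø/ ([+round]) → [u]
/e/ harmonizes with /ø/ ([+round]) → [ø]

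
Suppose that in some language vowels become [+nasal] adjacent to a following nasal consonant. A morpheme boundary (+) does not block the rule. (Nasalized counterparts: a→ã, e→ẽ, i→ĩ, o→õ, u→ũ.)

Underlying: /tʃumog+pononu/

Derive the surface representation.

/u/ before nasal /m/ → [ũ]
/o/ before nasal /n/ → [õ]
/o/ before nasal /n/ → [õ]

[tʃũmog+põnõnu]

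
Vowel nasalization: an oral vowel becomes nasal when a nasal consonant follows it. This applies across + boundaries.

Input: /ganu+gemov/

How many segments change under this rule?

2

/a/ before nasal /n/ → [ã]
/e/ before nasal /m/ → [ẽ]
2 segments change.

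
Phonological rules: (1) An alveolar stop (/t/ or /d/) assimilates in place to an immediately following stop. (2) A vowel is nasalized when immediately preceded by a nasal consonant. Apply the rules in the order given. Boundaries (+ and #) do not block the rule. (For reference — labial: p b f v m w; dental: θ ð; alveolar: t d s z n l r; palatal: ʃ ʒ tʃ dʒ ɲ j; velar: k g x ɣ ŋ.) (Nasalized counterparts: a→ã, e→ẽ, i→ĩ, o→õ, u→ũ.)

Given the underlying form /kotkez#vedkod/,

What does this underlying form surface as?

Rule 1: /t/ before /k/ (velar) → [k]
Rule 1: /d/ before /k/ (velar) → [g]
After rule 1: kokkez#vegkod
Rule 2: no segment meets the rule's conditions; no change.

[kokkez#vegkod]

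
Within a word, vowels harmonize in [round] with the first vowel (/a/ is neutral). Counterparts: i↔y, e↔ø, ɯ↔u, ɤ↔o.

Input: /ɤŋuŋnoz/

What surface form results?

/u/ harmonizes with /ɤ/ ([-round]) → [ɯ]
/o/ harmonizes with /ɤ/ ([-round]) → [ɤ]

[ɤŋɯŋnɤz]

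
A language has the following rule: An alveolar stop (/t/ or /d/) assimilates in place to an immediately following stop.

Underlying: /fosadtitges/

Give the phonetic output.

[fosadtikges]

/t/ before /g/ (velar) → [k]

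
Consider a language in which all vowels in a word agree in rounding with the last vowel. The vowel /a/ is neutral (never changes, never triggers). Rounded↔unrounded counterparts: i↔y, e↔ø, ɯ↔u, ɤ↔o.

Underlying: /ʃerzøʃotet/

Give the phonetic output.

/ø/ harmonizes with /e/ ([-round]) → [e]
/o/ harmonizes with /e/ ([-round]) → [ɤ]

[ʃerzeʃɤtet]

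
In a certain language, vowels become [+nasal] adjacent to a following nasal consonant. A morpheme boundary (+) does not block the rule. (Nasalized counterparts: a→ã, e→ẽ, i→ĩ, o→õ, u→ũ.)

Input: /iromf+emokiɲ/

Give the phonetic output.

[irõmf+ẽmokĩɲ]

/o/ before nasal /m/ → [õ]
/e/ before nasal /m/ → [ẽ]
/i/ before nasal /ɲ/ → [ĩ]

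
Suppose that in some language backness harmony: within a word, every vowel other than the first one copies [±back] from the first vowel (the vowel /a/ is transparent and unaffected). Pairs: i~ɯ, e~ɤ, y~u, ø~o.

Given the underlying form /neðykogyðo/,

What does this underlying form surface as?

[neðykøgyðø]

/o/ harmonizes with /e/ ([-back]) → [ø]
/o/ harmonizes with /e/ ([-back]) → [ø]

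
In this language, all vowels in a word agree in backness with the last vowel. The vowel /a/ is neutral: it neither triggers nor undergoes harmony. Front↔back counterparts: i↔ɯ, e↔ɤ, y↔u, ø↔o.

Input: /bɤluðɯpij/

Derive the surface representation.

/ɤ/ harmonizes with /i/ ([-back]) → [e]
/u/ harmonizes with /i/ ([-back]) → [y]
/ɯ/ harmonizes with /i/ ([-back]) → [i]

[belyðipij]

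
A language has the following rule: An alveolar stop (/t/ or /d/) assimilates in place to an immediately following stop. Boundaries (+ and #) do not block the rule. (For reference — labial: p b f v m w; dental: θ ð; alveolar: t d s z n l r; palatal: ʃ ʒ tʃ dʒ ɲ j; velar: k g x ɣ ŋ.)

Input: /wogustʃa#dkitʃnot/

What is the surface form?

[wogustʃa#gkitʃnot]

/d/ before /k/ (velar) → [g]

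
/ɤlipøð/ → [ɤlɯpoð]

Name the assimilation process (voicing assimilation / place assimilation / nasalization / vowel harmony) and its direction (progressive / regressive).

/i/→[ɯ] /ø/→[o].
Vowels agree with the first vowel, so the harmony is progressive.

vowel harmony, progressive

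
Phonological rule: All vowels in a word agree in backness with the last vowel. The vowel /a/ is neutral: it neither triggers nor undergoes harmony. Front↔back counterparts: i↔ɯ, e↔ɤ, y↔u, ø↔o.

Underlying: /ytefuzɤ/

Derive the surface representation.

/y/ harmonizes with /ɤ/ ([+back]) → [u]
/e/ harmonizes with /ɤ/ ([+back]) → [ɤ]

[utɤfuzɤ]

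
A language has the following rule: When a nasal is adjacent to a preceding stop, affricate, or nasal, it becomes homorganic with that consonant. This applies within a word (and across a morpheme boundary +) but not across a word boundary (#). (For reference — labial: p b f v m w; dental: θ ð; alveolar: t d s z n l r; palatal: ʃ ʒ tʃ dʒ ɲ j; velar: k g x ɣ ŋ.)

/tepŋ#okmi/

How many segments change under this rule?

2

/ŋ/ after /p/ (labial) → [m]
/m/ after /k/ (velar) → [ŋ]
2 segments change.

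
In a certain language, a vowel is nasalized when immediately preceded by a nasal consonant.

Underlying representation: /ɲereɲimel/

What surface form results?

/e/ after nasal /ɲ/ → [ẽ]
/i/ after nasal /ɲ/ → [ĩ]
/e/ after nasal /m/ → [ẽ]

[ɲẽreɲĩmẽl]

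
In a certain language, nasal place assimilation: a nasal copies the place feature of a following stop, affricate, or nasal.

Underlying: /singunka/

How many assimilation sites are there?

2

/n/ before /g/ (velar) → [ŋ]
/n/ before /k/ (velar) → [ŋ]
2 segments change.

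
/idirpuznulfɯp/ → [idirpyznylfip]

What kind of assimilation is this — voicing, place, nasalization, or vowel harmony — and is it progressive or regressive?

vowel harmony, progressive

/u/→[y] /u/→[y] /ɯ/→[i].
Vowels agree with the first vowel, so the harmony is progressive.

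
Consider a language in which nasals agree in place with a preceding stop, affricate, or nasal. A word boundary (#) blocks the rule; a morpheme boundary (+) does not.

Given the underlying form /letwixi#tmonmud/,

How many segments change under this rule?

2

/m/ after /t/ (alveolar) → [n]
/m/ after /n/ (alveolar) → [n]
2 segments change.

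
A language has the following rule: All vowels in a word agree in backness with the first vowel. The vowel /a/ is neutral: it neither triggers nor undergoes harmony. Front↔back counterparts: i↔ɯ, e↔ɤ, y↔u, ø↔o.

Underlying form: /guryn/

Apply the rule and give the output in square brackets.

[gurun]

/y/ harmonizes with /u/ ([+back]) → [u]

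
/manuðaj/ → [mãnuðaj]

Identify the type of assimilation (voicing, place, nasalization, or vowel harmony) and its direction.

nasalization, regressive

/a/→[ã].
Each target copies a feature from the following segment, so the direction is regressive.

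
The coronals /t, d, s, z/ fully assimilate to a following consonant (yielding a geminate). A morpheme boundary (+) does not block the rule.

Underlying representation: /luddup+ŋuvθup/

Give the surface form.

no segment meets the rule's conditions; no change.

[luddup+ŋuvθup]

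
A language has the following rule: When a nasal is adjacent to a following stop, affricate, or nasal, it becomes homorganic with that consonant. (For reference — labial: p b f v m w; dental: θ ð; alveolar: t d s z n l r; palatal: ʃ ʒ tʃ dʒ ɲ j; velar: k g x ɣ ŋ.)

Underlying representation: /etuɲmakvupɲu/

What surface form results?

[etummakvupɲu]

/ɲ/ before /m/ (labial) → [m]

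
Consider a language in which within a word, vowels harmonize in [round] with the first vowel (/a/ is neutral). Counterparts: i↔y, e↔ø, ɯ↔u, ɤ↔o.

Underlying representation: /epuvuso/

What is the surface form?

[epɯvɯsɤ]

/u/ harmonizes with /e/ ([-round]) → [ɯ]
/u/ harmonizes with /e/ ([-round]) → [ɯ]
/o/ harmonizes with /e/ ([-round]) → [ɤ]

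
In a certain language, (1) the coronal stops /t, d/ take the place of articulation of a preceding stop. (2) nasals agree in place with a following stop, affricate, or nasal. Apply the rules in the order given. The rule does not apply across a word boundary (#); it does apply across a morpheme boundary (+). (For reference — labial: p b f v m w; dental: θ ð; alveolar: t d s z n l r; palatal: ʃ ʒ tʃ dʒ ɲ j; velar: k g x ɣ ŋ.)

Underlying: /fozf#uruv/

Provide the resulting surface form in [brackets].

Rule 1: no segment meets the rule's conditions; no change.
After rule 1: fozf#uruv
Rule 2: no segment meets the rule's conditions; no change.

[fozf#uruv]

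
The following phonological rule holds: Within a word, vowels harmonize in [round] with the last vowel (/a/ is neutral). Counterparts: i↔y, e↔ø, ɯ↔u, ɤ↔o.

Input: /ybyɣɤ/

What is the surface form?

/y/ harmonizes with /ɤ/ ([-round]) → [i]
/y/ harmonizes with /ɤ/ ([-round]) → [i]

[ibiɣɤ]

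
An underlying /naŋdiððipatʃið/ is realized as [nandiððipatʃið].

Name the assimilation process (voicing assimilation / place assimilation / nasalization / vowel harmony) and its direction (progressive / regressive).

place assimilation, regressive

/ŋ/→[n].
Each target copies a feature from the following segment, so the direction is regressive.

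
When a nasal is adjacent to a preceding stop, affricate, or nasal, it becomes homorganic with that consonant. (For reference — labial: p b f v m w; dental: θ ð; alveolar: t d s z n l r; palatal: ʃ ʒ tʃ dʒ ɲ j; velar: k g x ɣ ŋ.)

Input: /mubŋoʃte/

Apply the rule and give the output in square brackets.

/ŋ/ after /b/ (labial) → [m]

[mubmoʃte]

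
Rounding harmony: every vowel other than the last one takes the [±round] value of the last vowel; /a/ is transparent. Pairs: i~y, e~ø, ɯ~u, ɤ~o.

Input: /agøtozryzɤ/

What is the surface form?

/ø/ harmonizes with /ɤ/ ([-round]) → [e]
/o/ harmonizes with /ɤ/ ([-round]) → [ɤ]
/y/ harmonizes with /ɤ/ ([-round]) → [i]

[agetɤzrizɤ]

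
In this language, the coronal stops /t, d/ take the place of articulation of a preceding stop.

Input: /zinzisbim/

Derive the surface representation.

no segment meets the rule's conditions; no change.

[zinzisbim]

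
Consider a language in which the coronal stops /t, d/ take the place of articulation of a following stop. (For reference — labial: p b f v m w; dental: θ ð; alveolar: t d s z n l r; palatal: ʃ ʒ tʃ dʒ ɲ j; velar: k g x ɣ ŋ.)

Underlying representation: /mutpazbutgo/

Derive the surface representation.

[muppazbukgo]

/t/ before /p/ (labial) → [p]
/t/ before /g/ (velar) → [k]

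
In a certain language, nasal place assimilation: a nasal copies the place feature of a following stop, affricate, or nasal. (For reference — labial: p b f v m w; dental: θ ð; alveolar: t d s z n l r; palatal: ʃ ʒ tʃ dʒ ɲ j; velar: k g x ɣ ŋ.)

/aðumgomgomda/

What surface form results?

/m/ before /g/ (velar) → [ŋ]
/m/ before /g/ (velar) → [ŋ]
/m/ before /d/ (alveolar) → [n]

[aðuŋgoŋgonda]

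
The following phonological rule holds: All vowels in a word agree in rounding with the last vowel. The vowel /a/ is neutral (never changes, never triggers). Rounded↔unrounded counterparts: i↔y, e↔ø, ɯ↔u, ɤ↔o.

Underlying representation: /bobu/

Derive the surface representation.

[bobu]

no segment meets the rule's conditions; no change.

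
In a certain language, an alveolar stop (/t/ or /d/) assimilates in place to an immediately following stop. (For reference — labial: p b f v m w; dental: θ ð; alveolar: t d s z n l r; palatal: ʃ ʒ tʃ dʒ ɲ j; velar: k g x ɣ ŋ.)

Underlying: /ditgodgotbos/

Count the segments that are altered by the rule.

/t/ before /g/ (velar) → [k]
/d/ before /g/ (velar) → [g]
/t/ before /b/ (labial) → [p]
3 segments change.

3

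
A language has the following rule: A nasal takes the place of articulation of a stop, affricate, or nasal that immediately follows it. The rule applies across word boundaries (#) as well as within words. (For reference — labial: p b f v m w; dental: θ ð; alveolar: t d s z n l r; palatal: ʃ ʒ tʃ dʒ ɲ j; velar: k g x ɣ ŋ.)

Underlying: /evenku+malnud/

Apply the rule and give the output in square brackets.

/n/ before /k/ (velar) → [ŋ]

[eveŋku+malnud]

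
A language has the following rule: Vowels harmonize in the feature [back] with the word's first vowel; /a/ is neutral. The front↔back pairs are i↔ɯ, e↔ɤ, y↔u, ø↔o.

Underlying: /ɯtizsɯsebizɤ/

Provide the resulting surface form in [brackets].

/i/ harmonizes with /ɯ/ ([+back]) → [ɯ]
/e/ harmonizes with /ɯ/ ([+back]) → [ɤ]
/i/ harmonizes with /ɯ/ ([+back]) → [ɯ]

[ɯtɯzsɯsɤbɯzɤ]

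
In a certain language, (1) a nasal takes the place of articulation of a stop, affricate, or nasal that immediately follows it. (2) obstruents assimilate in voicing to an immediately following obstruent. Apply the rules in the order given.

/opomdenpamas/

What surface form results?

[opondempamas]

Rule 1: /m/ before /d/ (alveolar) → [n]
Rule 1: /n/ before /p/ (labial) → [m]
After rule 1: opondempamas
Rule 2: no segment meets the rule's conditions; no change.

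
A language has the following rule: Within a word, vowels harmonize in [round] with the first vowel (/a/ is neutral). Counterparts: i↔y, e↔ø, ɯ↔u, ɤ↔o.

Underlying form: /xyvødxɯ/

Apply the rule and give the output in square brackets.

[xyvødxu]

/ɯ/ harmonizes with /y/ ([+round]) → [u]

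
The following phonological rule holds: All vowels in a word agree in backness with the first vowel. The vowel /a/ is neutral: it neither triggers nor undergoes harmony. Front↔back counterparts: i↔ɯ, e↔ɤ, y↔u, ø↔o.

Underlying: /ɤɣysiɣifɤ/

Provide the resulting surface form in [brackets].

/y/ harmonizes with /ɤ/ ([+back]) → [u]
/i/ harmonizes with /ɤ/ ([+back]) → [ɯ]
/i/ harmonizes with /ɤ/ ([+back]) → [ɯ]

[ɤɣusɯɣɯfɤ]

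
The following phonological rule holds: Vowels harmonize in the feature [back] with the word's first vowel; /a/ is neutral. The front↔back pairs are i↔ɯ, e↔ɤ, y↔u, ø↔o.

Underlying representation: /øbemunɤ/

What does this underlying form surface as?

/u/ harmonizes with /ø/ ([-back]) → [y]
/ɤ/ harmonizes with /ø/ ([-back]) → [e]

[øbemyne]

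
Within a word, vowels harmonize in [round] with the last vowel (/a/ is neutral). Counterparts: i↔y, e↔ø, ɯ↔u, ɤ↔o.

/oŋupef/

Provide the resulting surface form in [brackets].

/o/ harmonizes with /e/ ([-round]) → [ɤ]
/u/ harmonizes with /e/ ([-round]) → [ɯ]

[ɤŋɯpef]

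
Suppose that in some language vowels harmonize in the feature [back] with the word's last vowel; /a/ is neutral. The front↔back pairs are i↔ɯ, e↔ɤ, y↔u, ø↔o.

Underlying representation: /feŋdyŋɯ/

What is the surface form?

[fɤŋduŋɯ]

/e/ harmonizes with /ɯ/ ([+back]) → [ɤ]
/y/ harmonizes with /ɯ/ ([+back]) → [u]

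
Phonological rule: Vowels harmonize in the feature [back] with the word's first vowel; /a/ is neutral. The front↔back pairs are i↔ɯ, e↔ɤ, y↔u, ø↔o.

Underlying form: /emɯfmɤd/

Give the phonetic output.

/ɯ/ harmonizes with /e/ ([-back]) → [i]
/ɤ/ harmonizes with /e/ ([-back]) → [e]

[emifmed]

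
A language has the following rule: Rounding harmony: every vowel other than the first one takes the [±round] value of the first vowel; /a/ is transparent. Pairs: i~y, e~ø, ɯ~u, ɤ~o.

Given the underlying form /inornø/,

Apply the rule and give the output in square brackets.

/o/ harmonizes with /i/ ([-round]) → [ɤ]
/ø/ harmonizes with /i/ ([-round]) → [e]

[inɤrne]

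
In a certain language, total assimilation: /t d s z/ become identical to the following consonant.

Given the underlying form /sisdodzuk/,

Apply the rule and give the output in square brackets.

/s/ before /d/ → [d] (total assimilation)
/d/ before /z/ → [z] (total assimilation)

[siddozzuk]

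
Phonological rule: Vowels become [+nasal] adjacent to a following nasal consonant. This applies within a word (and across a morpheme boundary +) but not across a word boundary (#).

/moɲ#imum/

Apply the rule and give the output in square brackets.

[mõɲ#ĩmũm]

/o/ before nasal /ɲ/ → [õ]
/i/ before nasal /m/ → [ĩ]
/u/ before nasal /m/ → [ũ]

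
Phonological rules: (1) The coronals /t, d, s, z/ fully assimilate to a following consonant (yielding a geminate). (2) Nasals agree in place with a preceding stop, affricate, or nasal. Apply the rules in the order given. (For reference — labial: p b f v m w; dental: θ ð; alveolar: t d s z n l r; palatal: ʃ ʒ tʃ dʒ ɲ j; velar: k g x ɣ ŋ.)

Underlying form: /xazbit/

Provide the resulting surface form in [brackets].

Rule 1: /z/ before /b/ → [b] (total assimilation)
After rule 1: xabbit
Rule 2: no segment meets the rule's conditions; no change.

[xabbit]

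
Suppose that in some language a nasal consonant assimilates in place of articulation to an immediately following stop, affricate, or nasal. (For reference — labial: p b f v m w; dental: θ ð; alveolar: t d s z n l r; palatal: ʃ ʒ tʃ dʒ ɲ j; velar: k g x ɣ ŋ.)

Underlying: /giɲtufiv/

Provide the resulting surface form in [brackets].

[gintufiv]

/ɲ/ before /t/ (alveolar) → [n]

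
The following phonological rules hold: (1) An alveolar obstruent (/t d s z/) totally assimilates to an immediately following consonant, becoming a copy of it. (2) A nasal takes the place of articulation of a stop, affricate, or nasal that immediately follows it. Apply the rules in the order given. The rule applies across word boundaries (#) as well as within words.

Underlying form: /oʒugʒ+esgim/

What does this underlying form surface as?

[oʒugʒ+eggim]

Rule 1: /s/ before /g/ → [g] (total assimilation)
After rule 1: oʒugʒ+eggim
Rule 2: no segment meets the rule's conditions; no change.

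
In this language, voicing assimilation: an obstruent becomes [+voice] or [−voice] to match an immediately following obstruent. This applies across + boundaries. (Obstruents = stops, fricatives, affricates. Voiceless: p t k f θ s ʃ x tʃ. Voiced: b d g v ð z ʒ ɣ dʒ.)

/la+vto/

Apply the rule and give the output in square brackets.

[la+fto]

/v/ before /t/ (voiceless) → [f]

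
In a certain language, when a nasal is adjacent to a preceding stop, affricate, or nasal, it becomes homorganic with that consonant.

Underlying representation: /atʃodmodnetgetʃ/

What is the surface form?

[atʃodnodnetgetʃ]

/m/ after /d/ (alveolar) → [n]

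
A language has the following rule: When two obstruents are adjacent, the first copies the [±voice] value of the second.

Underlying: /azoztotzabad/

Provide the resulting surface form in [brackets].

/z/ before /t/ (voiceless) → [s]
/t/ before /z/ (voiced) → [d]

[azostodzabad]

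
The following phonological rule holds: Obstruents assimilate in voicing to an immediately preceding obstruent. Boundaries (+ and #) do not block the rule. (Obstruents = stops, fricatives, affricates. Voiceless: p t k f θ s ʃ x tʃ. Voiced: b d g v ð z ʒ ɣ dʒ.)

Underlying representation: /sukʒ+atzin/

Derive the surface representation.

[sukʃ+atsin]

/ʒ/ after /k/ (voiceless) → [ʃ]
/z/ after /t/ (voiceless) → [s]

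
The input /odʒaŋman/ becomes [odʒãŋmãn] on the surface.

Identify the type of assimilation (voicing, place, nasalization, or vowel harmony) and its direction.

nasalization, regressive

/a/→[ã] /a/→[ã].
Each target copies a feature from the following segment, so the direction is regressive.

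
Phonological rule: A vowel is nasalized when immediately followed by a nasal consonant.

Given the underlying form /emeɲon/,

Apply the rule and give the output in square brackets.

[ẽmẽɲõn]

/e/ before nasal /m/ → [ẽ]
/e/ before nasal /ɲ/ → [ẽ]
/o/ before nasal /n/ → [õ]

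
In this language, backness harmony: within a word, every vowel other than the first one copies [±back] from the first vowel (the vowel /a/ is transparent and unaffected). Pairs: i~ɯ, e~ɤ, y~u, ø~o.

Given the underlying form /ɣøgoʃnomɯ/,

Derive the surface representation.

/o/ harmonizes with /ø/ ([-back]) → [ø]
/o/ harmonizes with /ø/ ([-back]) → [ø]
/ɯ/ harmonizes with /ø/ ([-back]) → [i]

[ɣøgøʃnømi]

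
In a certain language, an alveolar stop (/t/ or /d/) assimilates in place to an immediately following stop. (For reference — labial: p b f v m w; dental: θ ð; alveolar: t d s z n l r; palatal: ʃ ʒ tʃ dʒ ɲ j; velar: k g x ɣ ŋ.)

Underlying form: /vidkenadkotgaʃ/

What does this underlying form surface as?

[vigkenagkokgaʃ]

/d/ before /k/ (velar) → [g]
/d/ before /k/ (velar) → [g]
/t/ before /g/ (velar) → [k]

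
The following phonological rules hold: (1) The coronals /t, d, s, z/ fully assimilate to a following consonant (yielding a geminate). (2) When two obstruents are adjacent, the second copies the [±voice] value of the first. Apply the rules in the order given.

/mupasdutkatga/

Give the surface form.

[mupaddukkagga]

Rule 1: /s/ before /d/ → [d] (total assimilation)
Rule 1: /t/ before /k/ → [k] (total assimilation)
Rule 1: /t/ before /g/ → [g] (total assimilation)
After rule 1: mupaddukkagga
Rule 2: no segment meets the rule's conditions; no change.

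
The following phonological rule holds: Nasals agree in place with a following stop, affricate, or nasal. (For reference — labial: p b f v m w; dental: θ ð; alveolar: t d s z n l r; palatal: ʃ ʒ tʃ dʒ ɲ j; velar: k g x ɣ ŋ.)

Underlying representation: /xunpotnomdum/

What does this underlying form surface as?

/n/ before /p/ (labial) → [m]
/m/ before /d/ (alveolar) → [n]

[xumpotnondum]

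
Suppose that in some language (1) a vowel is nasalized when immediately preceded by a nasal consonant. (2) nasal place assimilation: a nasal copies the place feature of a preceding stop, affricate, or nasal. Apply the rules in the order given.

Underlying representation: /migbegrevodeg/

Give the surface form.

Rule 1: /i/ after nasal /m/ → [ĩ]
After rule 1: mĩgbegrevodeg
Rule 2: no segment meets the rule's conditions; no change.

[mĩgbegrevodeg]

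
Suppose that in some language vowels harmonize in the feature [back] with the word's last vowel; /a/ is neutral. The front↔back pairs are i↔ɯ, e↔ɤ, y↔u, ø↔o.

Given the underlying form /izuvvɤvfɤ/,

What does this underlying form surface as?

/i/ harmonizes with /ɤ/ ([+back]) → [ɯ]

[ɯzuvvɤvfɤ]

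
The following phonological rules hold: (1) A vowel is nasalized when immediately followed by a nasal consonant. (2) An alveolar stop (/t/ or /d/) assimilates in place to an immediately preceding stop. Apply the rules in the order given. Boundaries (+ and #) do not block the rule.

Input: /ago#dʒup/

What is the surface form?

[ago#dʒup]

Rule 1: no segment meets the rule's conditions; no change.
After rule 1: ago#dʒup
Rule 2: no segment meets the rule's conditions; no change.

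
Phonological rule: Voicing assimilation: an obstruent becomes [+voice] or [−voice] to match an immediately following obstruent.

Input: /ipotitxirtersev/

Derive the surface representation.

no segment meets the rule's conditions; no change.

[ipotitxirtersev]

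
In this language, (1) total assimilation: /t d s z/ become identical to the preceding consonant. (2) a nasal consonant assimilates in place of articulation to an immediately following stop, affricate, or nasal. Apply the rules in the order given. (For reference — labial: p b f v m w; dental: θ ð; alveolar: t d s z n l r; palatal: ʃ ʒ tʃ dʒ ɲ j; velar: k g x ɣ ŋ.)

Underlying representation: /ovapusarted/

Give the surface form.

[ovapusarred]

Rule 1: /t/ after /r/ → [r] (total assimilation)
After rule 1: ovapusarred
Rule 2: no segment meets the rule's conditions; no change.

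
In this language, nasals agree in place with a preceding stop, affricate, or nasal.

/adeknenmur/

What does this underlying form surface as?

/n/ after /k/ (velar) → [ŋ]
/m/ after /n/ (alveolar) → [n]

[adekŋennur]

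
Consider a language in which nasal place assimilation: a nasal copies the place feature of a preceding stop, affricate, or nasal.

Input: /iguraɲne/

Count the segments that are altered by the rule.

/n/ after /ɲ/ (palatal) → [ɲ]
1 segment changes.

1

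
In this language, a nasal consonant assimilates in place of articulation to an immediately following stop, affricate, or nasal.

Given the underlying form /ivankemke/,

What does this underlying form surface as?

[ivaŋkeŋke]

/n/ before /k/ (velar) → [ŋ]
/m/ before /k/ (velar) → [ŋ]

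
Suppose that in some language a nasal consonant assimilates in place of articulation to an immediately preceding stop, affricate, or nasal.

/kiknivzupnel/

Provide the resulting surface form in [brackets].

[kikŋivzupmel]

/n/ after /k/ (velar) → [ŋ]
/n/ after /p/ (labial) → [m]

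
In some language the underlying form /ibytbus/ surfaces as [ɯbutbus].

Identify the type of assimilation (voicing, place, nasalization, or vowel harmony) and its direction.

/i/→[ɯ] /y/→[u].
Vowels agree with the last vowel, so the harmony is regressive.

vowel harmony, regressive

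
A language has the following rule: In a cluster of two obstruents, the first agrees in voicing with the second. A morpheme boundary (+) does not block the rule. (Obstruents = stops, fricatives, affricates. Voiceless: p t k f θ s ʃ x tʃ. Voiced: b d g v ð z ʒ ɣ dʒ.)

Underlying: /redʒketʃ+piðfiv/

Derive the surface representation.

[retʃketʃ+piθfiv]

/dʒ/ before /k/ (voiceless) → [tʃ]
/ð/ before /f/ (voiceless) → [θ]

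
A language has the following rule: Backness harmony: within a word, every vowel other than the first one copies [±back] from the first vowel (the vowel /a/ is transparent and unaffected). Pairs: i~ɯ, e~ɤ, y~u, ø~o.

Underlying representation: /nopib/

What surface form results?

[nopɯb]

/i/ harmonizes with /o/ ([+back]) → [ɯ]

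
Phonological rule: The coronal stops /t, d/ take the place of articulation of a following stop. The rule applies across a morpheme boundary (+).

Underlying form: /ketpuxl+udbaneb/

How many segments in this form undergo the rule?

/t/ before /p/ (labial) → [p]
/d/ before /b/ (labial) → [b]
2 segments change.

2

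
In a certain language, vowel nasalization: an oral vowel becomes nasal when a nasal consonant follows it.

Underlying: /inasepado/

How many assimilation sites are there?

1

/i/ before nasal /n/ → [ĩ]
1 segment changes.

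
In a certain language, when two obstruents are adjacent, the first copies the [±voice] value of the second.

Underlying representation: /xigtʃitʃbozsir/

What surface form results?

[xiktʃidʒbossir]

/g/ before /tʃ/ (voiceless) → [k]
/tʃ/ before /b/ (voiced) → [dʒ]
/z/ before /s/ (voiceless) → [s]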